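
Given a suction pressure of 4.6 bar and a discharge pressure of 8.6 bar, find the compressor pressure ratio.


PR = P_high / P_low
PR = 8.6 / 4.6
PR = 1.87

1.87


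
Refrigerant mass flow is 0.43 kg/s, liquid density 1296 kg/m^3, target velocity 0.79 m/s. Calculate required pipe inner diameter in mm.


A = m_dot / (rho * v) = 0.43 / (1296 * 0.79) = 0.000419987498 m^2
d = sqrt(4*A/pi) * 1000
d = 23.1 mm

23.1


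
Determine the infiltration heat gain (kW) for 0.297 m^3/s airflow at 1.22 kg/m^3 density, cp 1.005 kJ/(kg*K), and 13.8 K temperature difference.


Q = V_dot * rho * cp * dT
Q = 0.297 * 1.22 * 1.005 * 13.8
Q = 5.025 kW

5.025


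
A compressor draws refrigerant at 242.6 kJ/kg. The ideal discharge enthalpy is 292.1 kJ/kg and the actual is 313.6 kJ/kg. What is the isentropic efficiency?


dh_ideal = 292.1 - 242.6 = 49.5 kJ/kg
dh_actual = 313.6 - 242.6 = 71.0 kJ/kg
eta_s = dh_ideal / dh_actual = 49.5 / 71.0
eta_s = 0.6972

0.6972


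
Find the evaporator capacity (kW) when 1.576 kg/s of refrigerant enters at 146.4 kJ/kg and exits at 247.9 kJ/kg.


dh = 247.9 - 146.4 = 101.5 kJ/kg
Q_evap = m_dot * dh = 1.576 * 101.5
Q_evap = 159.96 kW

159.96


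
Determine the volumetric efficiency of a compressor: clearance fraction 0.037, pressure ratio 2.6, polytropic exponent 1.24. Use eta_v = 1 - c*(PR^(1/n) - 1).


PR^(1/n) = 2.6^(1/1.24) = 2.16100577
eta_v = 1 - 0.037 * (2.16100577 - 1)
eta_v = 0.957

0.957


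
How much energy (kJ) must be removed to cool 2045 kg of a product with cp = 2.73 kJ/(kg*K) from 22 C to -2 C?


dT = 22 - (-2) = 24 K
Q = m * cp * dT = 2045 * 2.73 * 24
Q = 133988 kJ

133988


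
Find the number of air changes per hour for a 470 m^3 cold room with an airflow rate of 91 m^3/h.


ACH = flow / volume
ACH = 91 / 470
ACH = 0.194

0.194


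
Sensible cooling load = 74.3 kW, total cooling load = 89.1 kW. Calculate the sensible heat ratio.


SHR = Q_sensible / Q_total
SHR = 74.3 / 89.1
SHR = 0.834

0.834


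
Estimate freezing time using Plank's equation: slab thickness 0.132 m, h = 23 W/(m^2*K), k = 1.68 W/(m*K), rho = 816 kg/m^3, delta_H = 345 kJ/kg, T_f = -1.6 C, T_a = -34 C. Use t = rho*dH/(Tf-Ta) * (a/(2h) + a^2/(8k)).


dT = -1.6 - (-34) = 32.4 K
term1 = a/(2h) = 0.132/(2*23) = 0.002869565217
term2 = a^2/(8k) = 0.132^2/(8*1.68) = 0.001296428571
t = rho*dH*1000/dT * (term1 + term2)
t = 816*345*1000/32.4 * (0.002869565217 + 0.001296428571)
t = 36198 s

36198


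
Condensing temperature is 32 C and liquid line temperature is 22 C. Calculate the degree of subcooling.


Subcooling = T_cond - T_liquid
Subcooling = 32 - 22
Subcooling = 10 K

10


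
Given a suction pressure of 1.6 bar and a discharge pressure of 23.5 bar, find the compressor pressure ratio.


PR = P_high / P_low
PR = 23.5 / 1.6
PR = 14.688

14.688


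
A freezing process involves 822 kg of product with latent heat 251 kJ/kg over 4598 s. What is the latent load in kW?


Q_lat = m * h_fg / t
Q_lat = 822 * 251 / 4598
Q_lat = 44.87 kW

44.87


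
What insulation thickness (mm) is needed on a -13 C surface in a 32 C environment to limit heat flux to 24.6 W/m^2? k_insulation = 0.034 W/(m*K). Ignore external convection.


dT = 32 - (-13) = 45 K
thickness = k * dT / q_max * 1000
thickness = 0.034 * 45 / 24.6 * 1000
thickness = 62.2 mm

62.2


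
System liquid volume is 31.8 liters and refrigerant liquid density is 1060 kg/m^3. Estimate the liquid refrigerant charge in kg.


Charge = V * rho / 1000
Charge = 31.8 * 1060 / 1000
Charge = 33.71 kg

33.71


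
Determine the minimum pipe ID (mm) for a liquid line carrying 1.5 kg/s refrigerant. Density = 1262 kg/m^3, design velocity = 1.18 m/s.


A = m_dot / (rho * v) = 1.5 / (1262 * 1.18) = 0.001007279272 m^2
d = sqrt(4*A/pi) * 1000
d = 35.8 mm

35.8


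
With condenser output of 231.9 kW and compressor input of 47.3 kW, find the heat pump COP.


COP_hp = Q_cond / W
COP_hp = 231.9 / 47.3
COP_hp = 4.903

4.903


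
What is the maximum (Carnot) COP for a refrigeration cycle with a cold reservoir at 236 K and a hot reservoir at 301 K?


dT = 301 - 236 = 65 K
COP_carnot = T_cold / dT = 236 / 65
COP_carnot = 3.631

3.631


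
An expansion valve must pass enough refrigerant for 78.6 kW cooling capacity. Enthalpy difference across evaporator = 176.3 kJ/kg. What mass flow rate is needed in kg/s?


m_dot = Q / dh
m_dot = 78.6 / 176.3
m_dot = 0.4458 kg/s

0.4458


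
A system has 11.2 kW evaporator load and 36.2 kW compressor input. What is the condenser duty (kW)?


Q_cond = Q_evap + W
Q_cond = 11.2 + 36.2
Q_cond = 47.4 kW

47.4


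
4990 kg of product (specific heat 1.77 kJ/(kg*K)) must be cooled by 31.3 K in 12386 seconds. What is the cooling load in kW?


Q = m * cp * dT / t
Q = 4990 * 1.77 * 31.3 / 12386
Q = 22.32 kW

22.32


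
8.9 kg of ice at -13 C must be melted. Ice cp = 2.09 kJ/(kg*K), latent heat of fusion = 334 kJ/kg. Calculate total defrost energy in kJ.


Sensible heat = cp * dT = 2.09 * 13 = 27.17 kJ/kg
Total per kg = 27.17 + 334 = 361.17 kJ/kg
Q = m * total = 8.9 * 361.17
Q = 3214.4 kJ

3214.4


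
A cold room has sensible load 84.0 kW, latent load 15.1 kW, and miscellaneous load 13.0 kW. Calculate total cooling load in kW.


Q_total = Q_s + Q_l + Q_misc
Q_total = 84.0 + 15.1 + 13.0
Q_total = 112.1 kW

112.1


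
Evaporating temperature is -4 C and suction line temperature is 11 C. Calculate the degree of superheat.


Superheat = T_suction - T_evap
Superheat = 11 - (-4)
Superheat = 15 K

15


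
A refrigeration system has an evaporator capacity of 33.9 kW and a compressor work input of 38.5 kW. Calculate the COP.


COP = Q_evap / W
COP = 33.9 / 38.5
COP = 0.881

0.881


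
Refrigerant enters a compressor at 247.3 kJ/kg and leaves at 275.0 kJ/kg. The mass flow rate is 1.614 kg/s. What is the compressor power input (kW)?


dh = 275.0 - 247.3 = 27.7 kJ/kg
W = m_dot * dh = 1.614 * 27.7 = 44.71 kW

44.71


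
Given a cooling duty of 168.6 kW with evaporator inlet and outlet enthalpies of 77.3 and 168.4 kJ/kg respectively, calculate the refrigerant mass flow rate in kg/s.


dh = 168.4 - 77.3 = 91.1 kJ/kg
m_dot = Q / dh = 168.6 / 91.1 = 1.8507 kg/s

1.8507


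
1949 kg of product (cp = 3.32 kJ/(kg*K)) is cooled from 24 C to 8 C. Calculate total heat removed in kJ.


dT = 24 - (8) = 16 K
Q = m * cp * dT = 1949 * 3.32 * 16
Q = 103531 kJ

103531


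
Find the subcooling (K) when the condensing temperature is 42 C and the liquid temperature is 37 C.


Subcooling = T_cond - T_liquid
Subcooling = 42 - 37
Subcooling = 5 K

5


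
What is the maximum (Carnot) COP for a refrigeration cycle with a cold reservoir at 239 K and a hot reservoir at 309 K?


dT = 309 - 239 = 70 K
COP_carnot = T_cold / dT = 239 / 70
COP_carnot = 3.414

3.414


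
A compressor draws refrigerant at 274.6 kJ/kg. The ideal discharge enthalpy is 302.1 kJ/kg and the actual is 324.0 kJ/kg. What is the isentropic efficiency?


dh_ideal = 302.1 - 274.6 = 27.5 kJ/kg
dh_actual = 324.0 - 274.6 = 49.4 kJ/kg
eta_s = dh_ideal / dh_actual = 27.5 / 49.4
eta_s = 0.5567

0.5567


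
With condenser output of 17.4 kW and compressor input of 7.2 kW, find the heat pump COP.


COP_hp = Q_cond / W
COP_hp = 17.4 / 7.2
COP_hp = 2.417

2.417


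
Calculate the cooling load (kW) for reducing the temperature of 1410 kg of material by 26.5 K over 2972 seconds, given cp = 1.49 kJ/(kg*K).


Q = m * cp * dT / t
Q = 1410 * 1.49 * 26.5 / 2972
Q = 18.733 kW

18.733


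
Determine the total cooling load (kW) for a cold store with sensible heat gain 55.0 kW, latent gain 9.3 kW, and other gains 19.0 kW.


Q_total = Q_s + Q_l + Q_misc
Q_total = 55.0 + 9.3 + 19.0
Q_total = 83.3 kW

83.3


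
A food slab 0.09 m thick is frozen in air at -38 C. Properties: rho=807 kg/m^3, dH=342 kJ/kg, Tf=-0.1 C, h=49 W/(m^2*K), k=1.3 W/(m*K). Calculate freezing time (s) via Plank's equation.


dT = -0.1 - (-38) = 37.9 K
term1 = a/(2h) = 0.09/(2*49) = 0.0009183673469
term2 = a^2/(8k) = 0.09^2/(8*1.3) = 0.0007788461538
t = rho*dH*1000/dT * (term1 + term2)
t = 807*342*1000/37.9 * (0.0009183673469 + 0.0007788461538)
t = 12359 s

12359


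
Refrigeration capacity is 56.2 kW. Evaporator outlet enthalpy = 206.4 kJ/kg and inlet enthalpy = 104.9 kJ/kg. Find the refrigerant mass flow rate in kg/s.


dh = 206.4 - 104.9 = 101.5 kJ/kg
m_dot = Q / dh = 56.2 / 101.5 = 0.5537 kg/s

0.5537


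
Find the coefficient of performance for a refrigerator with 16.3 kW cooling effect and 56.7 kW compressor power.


COP = Q_evap / W
COP = 16.3 / 56.7
COP = 0.287

0.287


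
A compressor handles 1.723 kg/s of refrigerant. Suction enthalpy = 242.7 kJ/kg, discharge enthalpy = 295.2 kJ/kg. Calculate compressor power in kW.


dh = 295.2 - 242.7 = 52.5 kJ/kg
W = m_dot * dh = 1.723 * 52.5 = 90.46 kW

90.46


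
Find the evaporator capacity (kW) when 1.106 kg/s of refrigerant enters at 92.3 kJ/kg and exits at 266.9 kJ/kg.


dh = 266.9 - 92.3 = 174.6 kJ/kg
Q_evap = m_dot * dh = 1.106 * 174.6
Q_evap = 193.11 kW

193.11


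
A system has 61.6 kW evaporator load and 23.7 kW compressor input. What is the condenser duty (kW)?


Q_cond = Q_evap + W
Q_cond = 61.6 + 23.7
Q_cond = 85.3 kW

85.3


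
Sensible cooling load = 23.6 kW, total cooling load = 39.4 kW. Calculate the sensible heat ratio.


SHR = Q_sensible / Q_total
SHR = 23.6 / 39.4
SHR = 0.599

0.599


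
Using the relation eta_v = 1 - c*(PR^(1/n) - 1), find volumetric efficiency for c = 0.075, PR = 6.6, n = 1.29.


PR^(1/n) = 6.6^(1/1.29) = 4.31822608
eta_v = 1 - 0.075 * (4.31822608 - 1)
eta_v = 0.7511

0.7511


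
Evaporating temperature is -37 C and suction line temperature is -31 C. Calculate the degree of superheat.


Superheat = T_suction - T_evap
Superheat = -31 - (-37)
Superheat = 6 K

6


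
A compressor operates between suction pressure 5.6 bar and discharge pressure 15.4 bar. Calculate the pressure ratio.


PR = P_high / P_low
PR = 15.4 / 5.6
PR = 2.75

2.75


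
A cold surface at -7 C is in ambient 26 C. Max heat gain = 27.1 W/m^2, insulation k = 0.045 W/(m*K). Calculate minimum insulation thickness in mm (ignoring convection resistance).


dT = 26 - (-7) = 33 K
thickness = k * dT / q_max * 1000
thickness = 0.045 * 33 / 27.1 * 1000
thickness = 54.8 mm

54.8


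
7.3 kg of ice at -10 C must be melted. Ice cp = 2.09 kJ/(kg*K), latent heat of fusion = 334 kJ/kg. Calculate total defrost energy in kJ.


Sensible heat = cp * dT = 2.09 * 10 = 20.9 kJ/kg
Total per kg = 20.9 + 334 = 354.9 kJ/kg
Q = m * total = 7.3 * 354.9
Q = 2590.8 kJ

2590.8


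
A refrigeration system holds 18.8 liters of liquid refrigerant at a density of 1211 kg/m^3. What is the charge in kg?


Charge = V * rho / 1000
Charge = 18.8 * 1211 / 1000
Charge = 22.77 kg

22.77


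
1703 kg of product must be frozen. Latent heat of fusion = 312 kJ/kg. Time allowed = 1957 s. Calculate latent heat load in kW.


Q_lat = m * h_fg / t
Q_lat = 1703 * 312 / 1957
Q_lat = 271.51 kW

271.51


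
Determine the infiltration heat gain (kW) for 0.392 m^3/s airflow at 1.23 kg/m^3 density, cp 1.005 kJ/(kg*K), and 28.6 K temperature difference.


Q = V_dot * rho * cp * dT
Q = 0.392 * 1.23 * 1.005 * 28.6
Q = 13.859 kW

13.859


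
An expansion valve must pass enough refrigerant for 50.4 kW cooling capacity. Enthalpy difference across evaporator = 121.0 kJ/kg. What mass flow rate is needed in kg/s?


m_dot = Q / dh
m_dot = 50.4 / 121.0
m_dot = 0.4165 kg/s

0.4165


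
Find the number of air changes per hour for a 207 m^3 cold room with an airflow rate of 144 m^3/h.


ACH = flow / volume
ACH = 144 / 207
ACH = 0.696

0.696


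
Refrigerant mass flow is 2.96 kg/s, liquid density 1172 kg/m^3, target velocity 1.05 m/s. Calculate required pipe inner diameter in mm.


A = m_dot / (rho * v) = 2.96 / (1172 * 1.05) = 0.002405330733 m^2
d = sqrt(4*A/pi) * 1000
d = 55.3 mm

55.3


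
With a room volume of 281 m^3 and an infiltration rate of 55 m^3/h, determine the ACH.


ACH = flow / volume
ACH = 55 / 281
ACH = 0.196

0.196


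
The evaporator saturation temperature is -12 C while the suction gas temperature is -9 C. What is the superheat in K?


Superheat = T_suction - T_evap
Superheat = -9 - (-12)
Superheat = 3 K

3


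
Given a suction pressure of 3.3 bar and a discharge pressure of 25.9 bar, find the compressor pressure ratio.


PR = P_high / P_low
PR = 25.9 / 3.3
PR = 7.848

7.848


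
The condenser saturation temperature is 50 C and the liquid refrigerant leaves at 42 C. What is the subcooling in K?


Subcooling = T_cond - T_liquid
Subcooling = 50 - 42
Subcooling = 8 K

8


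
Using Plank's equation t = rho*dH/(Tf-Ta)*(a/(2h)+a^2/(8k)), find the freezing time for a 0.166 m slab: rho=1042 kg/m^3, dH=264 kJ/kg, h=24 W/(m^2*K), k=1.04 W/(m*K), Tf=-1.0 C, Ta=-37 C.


dT = -1.0 - (-37) = 36.0 K
term1 = a/(2h) = 0.166/(2*24) = 0.003458333333
term2 = a^2/(8k) = 0.166^2/(8*1.04) = 0.003312019231
t = rho*dH*1000/dT * (term1 + term2)
t = 1042*264*1000/36.0 * (0.003458333333 + 0.003312019231)
t = 51735 s

51735


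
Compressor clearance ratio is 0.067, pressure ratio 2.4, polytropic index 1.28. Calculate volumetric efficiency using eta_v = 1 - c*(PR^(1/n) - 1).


PR^(1/n) = 2.4^(1/1.28) = 1.98170969
eta_v = 1 - 0.067 * (1.98170969 - 1)
eta_v = 0.9342

0.9342


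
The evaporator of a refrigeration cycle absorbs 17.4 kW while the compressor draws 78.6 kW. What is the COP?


COP = Q_evap / W
COP = 17.4 / 78.6
COP = 0.221

0.221


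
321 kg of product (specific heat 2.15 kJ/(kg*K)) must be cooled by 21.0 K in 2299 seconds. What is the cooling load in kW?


Q = m * cp * dT / t
Q = 321 * 2.15 * 21.0 / 2299
Q = 6.304 kW

6.304


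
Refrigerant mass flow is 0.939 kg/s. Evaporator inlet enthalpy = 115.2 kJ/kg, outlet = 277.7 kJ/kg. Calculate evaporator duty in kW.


dh = 277.7 - 115.2 = 162.5 kJ/kg
Q_evap = m_dot * dh = 0.939 * 162.5
Q_evap = 152.59 kW

152.59


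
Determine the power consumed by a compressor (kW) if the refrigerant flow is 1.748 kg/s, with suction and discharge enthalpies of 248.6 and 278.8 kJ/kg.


dh = 278.8 - 248.6 = 30.2 kJ/kg
W = m_dot * dh = 1.748 * 30.2 = 52.79 kW

52.79


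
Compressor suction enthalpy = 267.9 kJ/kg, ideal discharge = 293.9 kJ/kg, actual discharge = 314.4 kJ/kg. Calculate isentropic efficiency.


dh_ideal = 293.9 - 267.9 = 26.0 kJ/kg
dh_actual = 314.4 - 267.9 = 46.5 kJ/kg
eta_s = dh_ideal / dh_actual = 26.0 / 46.5
eta_s = 0.5591

0.5591


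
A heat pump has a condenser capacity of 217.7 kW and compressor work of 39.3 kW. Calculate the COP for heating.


COP_hp = Q_cond / W
COP_hp = 217.7 / 39.3
COP_hp = 5.539

5.539


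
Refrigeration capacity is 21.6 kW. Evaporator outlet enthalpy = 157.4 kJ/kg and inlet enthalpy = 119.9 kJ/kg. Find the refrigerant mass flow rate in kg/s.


dh = 157.4 - 119.9 = 37.5 kJ/kg
m_dot = Q / dh = 21.6 / 37.5 = 0.576 kg/s

0.576


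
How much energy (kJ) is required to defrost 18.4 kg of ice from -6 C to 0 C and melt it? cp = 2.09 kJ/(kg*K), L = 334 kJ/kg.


Sensible heat = cp * dT = 2.09 * 6 = 12.54 kJ/kg
Total per kg = 12.54 + 334 = 346.54 kJ/kg
Q = m * total = 18.4 * 346.54
Q = 6376.3 kJ

6376.3


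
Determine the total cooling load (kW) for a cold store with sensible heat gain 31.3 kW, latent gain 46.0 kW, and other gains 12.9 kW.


Q_total = Q_s + Q_l + Q_misc
Q_total = 31.3 + 46.0 + 12.9
Q_total = 90.2 kW

90.2


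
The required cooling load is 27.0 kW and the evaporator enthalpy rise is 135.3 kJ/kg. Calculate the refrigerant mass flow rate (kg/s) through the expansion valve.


m_dot = Q / dh
m_dot = 27.0 / 135.3
m_dot = 0.1996 kg/s

0.1996


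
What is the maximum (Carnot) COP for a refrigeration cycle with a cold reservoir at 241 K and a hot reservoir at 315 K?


dT = 315 - 241 = 74 K
COP_carnot = T_cold / dT = 241 / 74
COP_carnot = 3.257

3.257


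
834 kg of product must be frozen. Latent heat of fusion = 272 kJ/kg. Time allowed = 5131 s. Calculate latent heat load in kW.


Q_lat = m * h_fg / t
Q_lat = 834 * 272 / 5131
Q_lat = 44.21 kW

44.21


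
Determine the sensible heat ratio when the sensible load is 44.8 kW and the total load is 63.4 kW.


SHR = Q_sensible / Q_total
SHR = 44.8 / 63.4
SHR = 0.707

0.707


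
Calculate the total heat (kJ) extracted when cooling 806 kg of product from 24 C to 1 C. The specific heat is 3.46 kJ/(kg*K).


dT = 24 - (1) = 23 K
Q = m * cp * dT = 806 * 3.46 * 23
Q = 64141 kJ

64141


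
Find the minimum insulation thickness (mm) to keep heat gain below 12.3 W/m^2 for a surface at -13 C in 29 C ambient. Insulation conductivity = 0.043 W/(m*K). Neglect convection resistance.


dT = 29 - (-13) = 42 K
thickness = k * dT / q_max * 1000
thickness = 0.043 * 42 / 12.3 * 1000
thickness = 146.8 mm

146.8


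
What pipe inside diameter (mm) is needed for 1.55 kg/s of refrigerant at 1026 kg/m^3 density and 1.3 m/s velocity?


A = m_dot / (rho * v) = 1.55 / (1026 * 1.3) = 0.001162093267 m^2
d = sqrt(4*A/pi) * 1000
d = 38.5 mm

38.5


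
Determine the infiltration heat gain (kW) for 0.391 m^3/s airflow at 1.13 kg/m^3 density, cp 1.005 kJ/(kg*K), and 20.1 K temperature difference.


Q = V_dot * rho * cp * dT
Q = 0.391 * 1.13 * 1.005 * 20.1
Q = 8.925 kW

8.925


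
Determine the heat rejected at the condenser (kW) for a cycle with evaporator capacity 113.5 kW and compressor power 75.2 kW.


Q_cond = Q_evap + W
Q_cond = 113.5 + 75.2
Q_cond = 188.7 kW

188.7


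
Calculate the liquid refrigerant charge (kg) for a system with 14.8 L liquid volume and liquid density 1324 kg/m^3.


Charge = V * rho / 1000
Charge = 14.8 * 1324 / 1000
Charge = 19.6 kg

19.6


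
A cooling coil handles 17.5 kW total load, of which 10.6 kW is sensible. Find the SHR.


SHR = Q_sensible / Q_total
SHR = 10.6 / 17.5
SHR = 0.606

0.606


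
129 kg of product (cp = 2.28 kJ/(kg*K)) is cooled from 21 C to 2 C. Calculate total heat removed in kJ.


dT = 21 - (2) = 19 K
Q = m * cp * dT = 129 * 2.28 * 19
Q = 5588 kJ

5588


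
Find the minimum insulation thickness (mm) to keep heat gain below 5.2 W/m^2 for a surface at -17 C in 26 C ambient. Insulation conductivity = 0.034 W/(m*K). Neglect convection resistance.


dT = 26 - (-17) = 43 K
thickness = k * dT / q_max * 1000
thickness = 0.034 * 43 / 5.2 * 1000
thickness = 281.2 mm

281.2


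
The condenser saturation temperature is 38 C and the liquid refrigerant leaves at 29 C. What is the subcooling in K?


Subcooling = T_cond - T_liquid
Subcooling = 38 - 29
Subcooling = 9 K

9


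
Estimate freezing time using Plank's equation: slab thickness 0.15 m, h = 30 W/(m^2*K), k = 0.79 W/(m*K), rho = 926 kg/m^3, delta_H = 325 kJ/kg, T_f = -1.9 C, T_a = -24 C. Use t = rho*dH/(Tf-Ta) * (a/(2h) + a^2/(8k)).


dT = -1.9 - (-24) = 22.1 K
term1 = a/(2h) = 0.15/(2*30) = 0.0025
term2 = a^2/(8k) = 0.15^2/(8*0.79) = 0.003560126582
t = rho*dH*1000/dT * (term1 + term2)
t = 926*325*1000/22.1 * (0.0025 + 0.003560126582)
t = 82525 s

82525


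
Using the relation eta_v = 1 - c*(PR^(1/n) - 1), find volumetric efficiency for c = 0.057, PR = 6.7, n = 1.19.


PR^(1/n) = 6.7^(1/1.19) = 4.94516181
eta_v = 1 - 0.057 * (4.94516181 - 1)
eta_v = 0.7751

0.7751


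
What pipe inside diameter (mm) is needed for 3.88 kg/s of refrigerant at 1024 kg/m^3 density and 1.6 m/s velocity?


A = m_dot / (rho * v) = 3.88 / (1024 * 1.6) = 0.002368164062 m^2
d = sqrt(4*A/pi) * 1000
d = 54.9 mm

54.9


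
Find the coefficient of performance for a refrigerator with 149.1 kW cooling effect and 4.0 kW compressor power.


COP = Q_evap / W
COP = 149.1 / 4.0
COP = 37.275

37.275


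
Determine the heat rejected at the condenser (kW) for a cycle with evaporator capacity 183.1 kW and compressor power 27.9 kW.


Q_cond = Q_evap + W
Q_cond = 183.1 + 27.9
Q_cond = 211.0 kW

211.0


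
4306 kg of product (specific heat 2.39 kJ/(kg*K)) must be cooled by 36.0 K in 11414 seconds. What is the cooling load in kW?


Q = m * cp * dT / t
Q = 4306 * 2.39 * 36.0 / 11414
Q = 32.459 kW

32.459


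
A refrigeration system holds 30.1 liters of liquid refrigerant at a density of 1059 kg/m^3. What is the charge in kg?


Charge = V * rho / 1000
Charge = 30.1 * 1059 / 1000
Charge = 31.88 kg

31.88


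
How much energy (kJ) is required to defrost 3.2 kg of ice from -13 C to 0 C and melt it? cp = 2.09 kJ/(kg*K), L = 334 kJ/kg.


Sensible heat = cp * dT = 2.09 * 13 = 27.17 kJ/kg
Total per kg = 27.17 + 334 = 361.17 kJ/kg
Q = m * total = 3.2 * 361.17
Q = 1155.7 kJ

1155.7


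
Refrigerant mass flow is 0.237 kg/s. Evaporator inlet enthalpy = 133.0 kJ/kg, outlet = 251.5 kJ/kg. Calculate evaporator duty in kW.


dh = 251.5 - 133.0 = 118.5 kJ/kg
Q_evap = m_dot * dh = 0.237 * 118.5
Q_evap = 28.08 kW

28.08


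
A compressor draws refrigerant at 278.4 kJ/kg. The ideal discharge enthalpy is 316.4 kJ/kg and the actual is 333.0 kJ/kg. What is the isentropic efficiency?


dh_ideal = 316.4 - 278.4 = 38.0 kJ/kg
dh_actual = 333.0 - 278.4 = 54.6 kJ/kg
eta_s = dh_ideal / dh_actual = 38.0 / 54.6
eta_s = 0.696

0.696


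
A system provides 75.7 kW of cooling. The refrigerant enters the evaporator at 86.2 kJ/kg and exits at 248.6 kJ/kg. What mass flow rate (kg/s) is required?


dh = 248.6 - 86.2 = 162.4 kJ/kg
m_dot = Q / dh = 75.7 / 162.4 = 0.4661 kg/s

0.4661


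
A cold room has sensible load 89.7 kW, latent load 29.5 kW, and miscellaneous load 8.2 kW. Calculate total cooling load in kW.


Q_total = Q_s + Q_l + Q_misc
Q_total = 89.7 + 29.5 + 8.2
Q_total = 127.4 kW

127.4


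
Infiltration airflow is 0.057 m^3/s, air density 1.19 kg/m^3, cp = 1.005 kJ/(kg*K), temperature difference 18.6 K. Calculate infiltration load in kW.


Q = V_dot * rho * cp * dT
Q = 0.057 * 1.19 * 1.005 * 18.6
Q = 1.268 kW

1.268


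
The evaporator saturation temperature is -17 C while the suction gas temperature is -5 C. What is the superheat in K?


Superheat = T_suction - T_evap
Superheat = -5 - (-17)
Superheat = 12 K

12


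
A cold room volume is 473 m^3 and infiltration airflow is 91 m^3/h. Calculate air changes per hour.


ACH = flow / volume
ACH = 91 / 473
ACH = 0.192

0.192


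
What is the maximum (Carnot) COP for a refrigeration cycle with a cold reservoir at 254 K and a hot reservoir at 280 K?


dT = 280 - 254 = 26 K
COP_carnot = T_cold / dT = 254 / 26
COP_carnot = 9.769

9.769


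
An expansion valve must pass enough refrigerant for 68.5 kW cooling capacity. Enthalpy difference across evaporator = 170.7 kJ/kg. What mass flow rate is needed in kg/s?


m_dot = Q / dh
m_dot = 68.5 / 170.7
m_dot = 0.4013 kg/s

0.4013


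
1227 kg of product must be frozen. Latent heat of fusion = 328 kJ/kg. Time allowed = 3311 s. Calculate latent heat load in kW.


Q_lat = m * h_fg / t
Q_lat = 1227 * 328 / 3311
Q_lat = 121.55 kW

121.55


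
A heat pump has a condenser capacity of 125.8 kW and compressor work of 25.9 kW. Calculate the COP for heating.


COP_hp = Q_cond / W
COP_hp = 125.8 / 25.9
COP_hp = 4.857

4.857


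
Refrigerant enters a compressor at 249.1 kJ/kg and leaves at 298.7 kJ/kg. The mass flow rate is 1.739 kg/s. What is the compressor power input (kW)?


dh = 298.7 - 249.1 = 49.6 kJ/kg
W = m_dot * dh = 1.739 * 49.6 = 86.25 kW

86.25


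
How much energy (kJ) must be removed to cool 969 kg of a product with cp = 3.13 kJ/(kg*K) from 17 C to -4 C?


dT = 17 - (-4) = 21 K
Q = m * cp * dT = 969 * 3.13 * 21
Q = 63692 kJ

63692


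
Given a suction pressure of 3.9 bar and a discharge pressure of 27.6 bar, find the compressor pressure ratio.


PR = P_high / P_low
PR = 27.6 / 3.9
PR = 7.077

7.077


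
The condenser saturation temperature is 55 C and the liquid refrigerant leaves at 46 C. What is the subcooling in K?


Subcooling = T_cond - T_liquid
Subcooling = 55 - 46
Subcooling = 9 K

9


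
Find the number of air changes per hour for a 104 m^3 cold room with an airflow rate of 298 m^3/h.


ACH = flow / volume
ACH = 298 / 104
ACH = 2.865

2.865


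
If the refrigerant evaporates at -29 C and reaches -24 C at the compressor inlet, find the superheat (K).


Superheat = T_suction - T_evap
Superheat = -24 - (-29)
Superheat = 5 K

5


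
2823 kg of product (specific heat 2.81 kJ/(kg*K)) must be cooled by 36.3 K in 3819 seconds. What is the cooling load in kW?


Q = m * cp * dT / t
Q = 2823 * 2.81 * 36.3 / 3819
Q = 75.4 kW

75.4


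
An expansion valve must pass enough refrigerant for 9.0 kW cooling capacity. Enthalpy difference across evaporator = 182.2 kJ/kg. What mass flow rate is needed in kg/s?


m_dot = Q / dh
m_dot = 9.0 / 182.2
m_dot = 0.0494 kg/s

0.0494


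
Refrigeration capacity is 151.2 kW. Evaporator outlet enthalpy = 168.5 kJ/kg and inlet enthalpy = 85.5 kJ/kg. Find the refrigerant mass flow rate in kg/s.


dh = 168.5 - 85.5 = 83.0 kJ/kg
m_dot = Q / dh = 151.2 / 83.0 = 1.8217 kg/s

1.8217


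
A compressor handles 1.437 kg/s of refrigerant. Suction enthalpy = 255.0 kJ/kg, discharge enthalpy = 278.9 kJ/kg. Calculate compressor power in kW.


dh = 278.9 - 255.0 = 23.9 kJ/kg
W = m_dot * dh = 1.437 * 23.9 = 34.34 kW

34.34


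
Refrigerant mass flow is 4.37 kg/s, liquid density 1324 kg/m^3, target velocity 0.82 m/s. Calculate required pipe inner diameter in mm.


A = m_dot / (rho * v) = 4.37 / (1324 * 0.82) = 0.004025127109 m^2
d = sqrt(4*A/pi) * 1000
d = 71.6 mm

71.6


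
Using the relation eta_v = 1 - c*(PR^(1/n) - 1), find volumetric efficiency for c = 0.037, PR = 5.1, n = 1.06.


PR^(1/n) = 5.1^(1/1.06) = 4.65070759
eta_v = 1 - 0.037 * (4.65070759 - 1)
eta_v = 0.8649

0.8649


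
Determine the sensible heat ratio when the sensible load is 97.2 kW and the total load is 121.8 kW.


SHR = Q_sensible / Q_total
SHR = 97.2 / 121.8
SHR = 0.798

0.798


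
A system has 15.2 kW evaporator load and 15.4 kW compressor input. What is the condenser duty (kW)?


Q_cond = Q_evap + W
Q_cond = 15.2 + 15.4
Q_cond = 30.6 kW

30.6


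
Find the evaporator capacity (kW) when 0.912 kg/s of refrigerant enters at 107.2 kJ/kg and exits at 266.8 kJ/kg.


dh = 266.8 - 107.2 = 159.6 kJ/kg
Q_evap = m_dot * dh = 0.912 * 159.6
Q_evap = 145.56 kW

145.56


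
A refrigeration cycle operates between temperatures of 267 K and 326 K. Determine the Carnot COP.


dT = 326 - 267 = 59 K
COP_carnot = T_cold / dT = 267 / 59
COP_carnot = 4.525

4.525


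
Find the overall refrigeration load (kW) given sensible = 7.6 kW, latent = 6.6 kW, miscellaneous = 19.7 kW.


Q_total = Q_s + Q_l + Q_misc
Q_total = 7.6 + 6.6 + 19.7
Q_total = 33.9 kW

33.9


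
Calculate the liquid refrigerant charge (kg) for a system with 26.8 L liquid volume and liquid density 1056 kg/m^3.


Charge = V * rho / 1000
Charge = 26.8 * 1056 / 1000
Charge = 28.3 kg

28.3


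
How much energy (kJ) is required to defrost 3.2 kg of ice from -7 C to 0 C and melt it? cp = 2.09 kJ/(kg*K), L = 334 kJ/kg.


Sensible heat = cp * dT = 2.09 * 7 = 14.63 kJ/kg
Total per kg = 14.63 + 334 = 348.63 kJ/kg
Q = m * total = 3.2 * 348.63
Q = 1115.6 kJ

1115.6


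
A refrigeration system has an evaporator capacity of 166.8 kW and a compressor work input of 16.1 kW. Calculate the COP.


COP = Q_evap / W
COP = 166.8 / 16.1
COP = 10.36

10.36


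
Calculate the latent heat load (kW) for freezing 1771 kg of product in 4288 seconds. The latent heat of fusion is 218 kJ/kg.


Q_lat = m * h_fg / t
Q_lat = 1771 * 218 / 4288
Q_lat = 90.04 kW

90.04


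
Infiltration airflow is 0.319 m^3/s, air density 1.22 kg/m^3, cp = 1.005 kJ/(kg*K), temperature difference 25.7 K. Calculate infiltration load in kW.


Q = V_dot * rho * cp * dT
Q = 0.319 * 1.22 * 1.005 * 25.7
Q = 10.052 kW

10.052


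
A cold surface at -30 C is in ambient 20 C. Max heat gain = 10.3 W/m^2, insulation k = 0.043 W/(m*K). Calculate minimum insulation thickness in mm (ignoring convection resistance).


dT = 20 - (-30) = 50 K
thickness = k * dT / q_max * 1000
thickness = 0.043 * 50 / 10.3 * 1000
thickness = 208.7 mm

208.7


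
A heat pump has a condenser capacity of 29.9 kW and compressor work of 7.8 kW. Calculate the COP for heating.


COP_hp = Q_cond / W
COP_hp = 29.9 / 7.8
COP_hp = 3.833

3.833


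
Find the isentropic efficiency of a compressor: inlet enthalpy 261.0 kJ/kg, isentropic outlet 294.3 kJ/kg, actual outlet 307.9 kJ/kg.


dh_ideal = 294.3 - 261.0 = 33.3 kJ/kg
dh_actual = 307.9 - 261.0 = 46.9 kJ/kg
eta_s = dh_ideal / dh_actual = 33.3 / 46.9
eta_s = 0.71

0.71


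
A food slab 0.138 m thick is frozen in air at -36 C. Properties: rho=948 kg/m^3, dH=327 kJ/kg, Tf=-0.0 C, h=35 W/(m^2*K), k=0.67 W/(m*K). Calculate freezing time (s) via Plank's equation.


dT = -0.0 - (-36) = 36.0 K
term1 = a/(2h) = 0.138/(2*35) = 0.001971428571
term2 = a^2/(8k) = 0.138^2/(8*0.67) = 0.003552985075
t = rho*dH*1000/dT * (term1 + term2)
t = 948*327*1000/36.0 * (0.001971428571 + 0.003552985075)
t = 47571 s

47571


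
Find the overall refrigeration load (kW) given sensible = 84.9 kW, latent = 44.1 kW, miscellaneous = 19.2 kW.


Q_total = Q_s + Q_l + Q_misc
Q_total = 84.9 + 44.1 + 19.2
Q_total = 148.2 kW

148.2


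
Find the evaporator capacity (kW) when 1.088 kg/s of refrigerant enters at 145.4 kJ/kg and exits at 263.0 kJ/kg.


dh = 263.0 - 145.4 = 117.6 kJ/kg
Q_evap = m_dot * dh = 1.088 * 117.6
Q_evap = 127.95 kW

127.95


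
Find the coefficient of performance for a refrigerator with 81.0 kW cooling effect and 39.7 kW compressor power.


COP = Q_evap / W
COP = 81.0 / 39.7
COP = 2.04

2.04


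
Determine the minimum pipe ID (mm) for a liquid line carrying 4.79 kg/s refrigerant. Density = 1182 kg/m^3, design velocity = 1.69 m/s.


A = m_dot / (rho * v) = 4.79 / (1182 * 1.69) = 0.002397901461 m^2
d = sqrt(4*A/pi) * 1000
d = 55.3 mm

55.3


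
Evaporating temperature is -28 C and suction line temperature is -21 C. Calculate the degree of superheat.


Superheat = T_suction - T_evap
Superheat = -21 - (-28)
Superheat = 7 K

7


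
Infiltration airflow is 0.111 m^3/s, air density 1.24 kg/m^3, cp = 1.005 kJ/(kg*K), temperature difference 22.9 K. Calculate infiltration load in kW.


Q = V_dot * rho * cp * dT
Q = 0.111 * 1.24 * 1.005 * 22.9
Q = 3.168 kW

3.168


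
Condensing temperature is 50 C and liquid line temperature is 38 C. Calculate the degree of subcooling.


Subcooling = T_cond - T_liquid
Subcooling = 50 - 38
Subcooling = 12 K

12


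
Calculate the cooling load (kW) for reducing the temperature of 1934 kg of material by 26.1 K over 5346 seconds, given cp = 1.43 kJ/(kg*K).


Q = m * cp * dT / t
Q = 1934 * 1.43 * 26.1 / 5346
Q = 13.502 kW

13.502


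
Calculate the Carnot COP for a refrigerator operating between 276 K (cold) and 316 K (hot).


dT = 316 - 276 = 40 K
COP_carnot = T_cold / dT = 276 / 40
COP_carnot = 6.9

6.9


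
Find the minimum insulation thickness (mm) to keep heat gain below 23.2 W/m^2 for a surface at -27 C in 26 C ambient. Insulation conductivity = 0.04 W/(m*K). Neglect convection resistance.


dT = 26 - (-27) = 53 K
thickness = k * dT / q_max * 1000
thickness = 0.04 * 53 / 23.2 * 1000
thickness = 91.4 mm

91.4


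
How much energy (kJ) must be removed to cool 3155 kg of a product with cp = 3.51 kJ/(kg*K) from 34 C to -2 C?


dT = 34 - (-2) = 36 K
Q = m * cp * dT = 3155 * 3.51 * 36
Q = 398666 kJ

398666


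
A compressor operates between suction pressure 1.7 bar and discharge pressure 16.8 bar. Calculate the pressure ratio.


PR = P_high / P_low
PR = 16.8 / 1.7
PR = 9.882

9.882


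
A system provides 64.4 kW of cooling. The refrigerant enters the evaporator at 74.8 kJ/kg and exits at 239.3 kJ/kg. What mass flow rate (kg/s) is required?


dh = 239.3 - 74.8 = 164.5 kJ/kg
m_dot = Q / dh = 64.4 / 164.5 = 0.3915 kg/s

0.3915


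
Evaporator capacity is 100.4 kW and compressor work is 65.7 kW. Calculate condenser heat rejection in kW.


Q_cond = Q_evap + W
Q_cond = 100.4 + 65.7
Q_cond = 166.1 kW

166.1


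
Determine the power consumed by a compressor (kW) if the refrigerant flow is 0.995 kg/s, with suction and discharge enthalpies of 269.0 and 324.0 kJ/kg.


dh = 324.0 - 269.0 = 55.0 kJ/kg
W = m_dot * dh = 0.995 * 55.0 = 54.73 kW

54.73


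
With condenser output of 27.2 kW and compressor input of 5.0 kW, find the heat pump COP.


COP_hp = Q_cond / W
COP_hp = 27.2 / 5.0
COP_hp = 5.44

5.44


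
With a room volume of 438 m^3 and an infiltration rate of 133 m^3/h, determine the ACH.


ACH = flow / volume
ACH = 133 / 438
ACH = 0.304

0.304


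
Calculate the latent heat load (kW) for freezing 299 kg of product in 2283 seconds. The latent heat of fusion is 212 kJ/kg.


Q_lat = m * h_fg / t
Q_lat = 299 * 212 / 2283
Q_lat = 27.77 kW

27.77


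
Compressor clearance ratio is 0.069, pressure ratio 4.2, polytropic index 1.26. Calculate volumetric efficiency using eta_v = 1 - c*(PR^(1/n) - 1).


PR^(1/n) = 4.2^(1/1.26) = 3.12350564
eta_v = 1 - 0.069 * (3.12350564 - 1)
eta_v = 0.8535

0.8535


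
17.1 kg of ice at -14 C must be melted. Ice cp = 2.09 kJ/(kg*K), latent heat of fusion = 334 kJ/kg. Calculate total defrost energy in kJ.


Sensible heat = cp * dT = 2.09 * 14 = 29.26 kJ/kg
Total per kg = 29.26 + 334 = 363.26 kJ/kg
Q = m * total = 17.1 * 363.26
Q = 6211.7 kJ

6211.7


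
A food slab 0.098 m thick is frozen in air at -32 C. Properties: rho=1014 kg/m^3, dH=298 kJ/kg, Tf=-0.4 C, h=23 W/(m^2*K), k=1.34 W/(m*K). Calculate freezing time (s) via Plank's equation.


dT = -0.4 - (-32) = 31.6 K
term1 = a/(2h) = 0.098/(2*23) = 0.002130434783
term2 = a^2/(8k) = 0.098^2/(8*1.34) = 0.0008958955224
t = rho*dH*1000/dT * (term1 + term2)
t = 1014*298*1000/31.6 * (0.002130434783 + 0.0008958955224)
t = 28939 s

28939


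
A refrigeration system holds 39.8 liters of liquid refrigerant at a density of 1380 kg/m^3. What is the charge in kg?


Charge = V * rho / 1000
Charge = 39.8 * 1380 / 1000
Charge = 54.92 kg

54.92


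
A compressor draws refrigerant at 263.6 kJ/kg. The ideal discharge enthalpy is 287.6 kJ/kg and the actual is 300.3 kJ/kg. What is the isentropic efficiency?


dh_ideal = 287.6 - 263.6 = 24.0 kJ/kg
dh_actual = 300.3 - 263.6 = 36.7 kJ/kg
eta_s = dh_ideal / dh_actual = 24.0 / 36.7
eta_s = 0.654

0.654


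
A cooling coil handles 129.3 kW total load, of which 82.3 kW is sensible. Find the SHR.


SHR = Q_sensible / Q_total
SHR = 82.3 / 129.3
SHR = 0.637

0.637


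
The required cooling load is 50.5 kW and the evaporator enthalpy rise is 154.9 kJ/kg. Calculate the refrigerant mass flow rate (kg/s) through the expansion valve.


m_dot = Q / dh
m_dot = 50.5 / 154.9
m_dot = 0.326 kg/s

0.326


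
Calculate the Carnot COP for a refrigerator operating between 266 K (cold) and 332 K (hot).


dT = 332 - 266 = 66 K
COP_carnot = T_cold / dT = 266 / 66
COP_carnot = 4.03

4.03


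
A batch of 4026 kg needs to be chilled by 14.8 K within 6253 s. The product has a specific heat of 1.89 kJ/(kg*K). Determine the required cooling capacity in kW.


Q = m * cp * dT / t
Q = 4026 * 1.89 * 14.8 / 6253
Q = 18.01 kW

18.01


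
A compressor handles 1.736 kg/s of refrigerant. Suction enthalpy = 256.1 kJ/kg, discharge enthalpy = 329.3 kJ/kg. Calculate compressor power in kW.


dh = 329.3 - 256.1 = 73.2 kJ/kg
W = m_dot * dh = 1.736 * 73.2 = 127.08 kW

127.08


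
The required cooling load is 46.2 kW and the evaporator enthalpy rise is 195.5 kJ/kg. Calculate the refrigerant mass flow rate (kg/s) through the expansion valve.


m_dot = Q / dh
m_dot = 46.2 / 195.5
m_dot = 0.2363 kg/s

0.2363


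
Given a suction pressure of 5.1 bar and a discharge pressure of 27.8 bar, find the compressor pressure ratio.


PR = P_high / P_low
PR = 27.8 / 5.1
PR = 5.451

5.451


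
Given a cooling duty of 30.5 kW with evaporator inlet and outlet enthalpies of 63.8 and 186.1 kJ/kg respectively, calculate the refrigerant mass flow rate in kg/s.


dh = 186.1 - 63.8 = 122.3 kJ/kg
m_dot = Q / dh = 30.5 / 122.3 = 0.2494 kg/s

0.2494


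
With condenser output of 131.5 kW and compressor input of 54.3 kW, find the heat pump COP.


COP_hp = Q_cond / W
COP_hp = 131.5 / 54.3
COP_hp = 2.422

2.422


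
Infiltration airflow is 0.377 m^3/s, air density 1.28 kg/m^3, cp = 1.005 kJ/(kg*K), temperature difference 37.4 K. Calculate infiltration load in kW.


Q = V_dot * rho * cp * dT
Q = 0.377 * 1.28 * 1.005 * 37.4
Q = 18.138 kW

18.138


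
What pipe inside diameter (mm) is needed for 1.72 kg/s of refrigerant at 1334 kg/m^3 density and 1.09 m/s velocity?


A = m_dot / (rho * v) = 1.72 / (1334 * 1.09) = 0.001182894791 m^2
d = sqrt(4*A/pi) * 1000
d = 38.8 mm

38.8


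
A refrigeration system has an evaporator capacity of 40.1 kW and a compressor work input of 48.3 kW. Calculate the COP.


COP = Q_evap / W
COP = 40.1 / 48.3
COP = 0.83

0.83


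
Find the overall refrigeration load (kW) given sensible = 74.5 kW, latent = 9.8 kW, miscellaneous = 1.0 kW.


Q_total = Q_s + Q_l + Q_misc
Q_total = 74.5 + 9.8 + 1.0
Q_total = 85.3 kW

85.3


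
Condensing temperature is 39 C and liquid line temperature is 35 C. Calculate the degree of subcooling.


Subcooling = T_cond - T_liquid
Subcooling = 39 - 35
Subcooling = 4 K

4


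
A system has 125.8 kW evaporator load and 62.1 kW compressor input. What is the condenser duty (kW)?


Q_cond = Q_evap + W
Q_cond = 125.8 + 62.1
Q_cond = 187.9 kW

187.9


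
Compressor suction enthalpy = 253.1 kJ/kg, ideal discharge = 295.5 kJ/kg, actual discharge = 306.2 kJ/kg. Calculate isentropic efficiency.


dh_ideal = 295.5 - 253.1 = 42.4 kJ/kg
dh_actual = 306.2 - 253.1 = 53.1 kJ/kg
eta_s = dh_ideal / dh_actual = 42.4 / 53.1
eta_s = 0.7985

0.7985


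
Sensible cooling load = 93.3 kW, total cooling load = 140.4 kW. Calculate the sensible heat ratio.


SHR = Q_sensible / Q_total
SHR = 93.3 / 140.4
SHR = 0.665

0.665


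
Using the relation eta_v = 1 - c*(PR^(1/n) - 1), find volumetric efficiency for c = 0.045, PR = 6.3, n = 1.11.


PR^(1/n) = 6.3^(1/1.11) = 5.24960493
eta_v = 1 - 0.045 * (5.24960493 - 1)
eta_v = 0.8088

0.8088


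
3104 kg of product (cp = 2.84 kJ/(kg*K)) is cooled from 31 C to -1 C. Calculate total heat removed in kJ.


dT = 31 - (-1) = 32 K
Q = m * cp * dT = 3104 * 2.84 * 32
Q = 282092 kJ

282092


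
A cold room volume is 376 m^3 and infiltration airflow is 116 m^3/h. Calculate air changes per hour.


ACH = flow / volume
ACH = 116 / 376
ACH = 0.309

0.309


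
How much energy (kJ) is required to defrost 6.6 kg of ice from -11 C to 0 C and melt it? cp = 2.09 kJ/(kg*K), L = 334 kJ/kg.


Sensible heat = cp * dT = 2.09 * 11 = 22.99 kJ/kg
Total per kg = 22.99 + 334 = 356.99 kJ/kg
Q = m * total = 6.6 * 356.99
Q = 2356.1 kJ

2356.1


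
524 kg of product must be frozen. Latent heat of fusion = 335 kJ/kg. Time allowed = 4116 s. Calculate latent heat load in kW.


Q_lat = m * h_fg / t
Q_lat = 524 * 335 / 4116
Q_lat = 42.65 kW

42.65


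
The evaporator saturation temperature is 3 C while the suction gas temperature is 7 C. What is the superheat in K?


Superheat = T_suction - T_evap
Superheat = 7 - (3)
Superheat = 4 K

4


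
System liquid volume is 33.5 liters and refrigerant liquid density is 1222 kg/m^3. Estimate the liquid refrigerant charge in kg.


Charge = V * rho / 1000
Charge = 33.5 * 1222 / 1000
Charge = 40.94 kg

40.94


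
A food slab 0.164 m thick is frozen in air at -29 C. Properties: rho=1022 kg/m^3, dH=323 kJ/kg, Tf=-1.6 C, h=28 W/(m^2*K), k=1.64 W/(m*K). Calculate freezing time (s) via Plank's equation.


dT = -1.6 - (-29) = 27.4 K
term1 = a/(2h) = 0.164/(2*28) = 0.002928571429
term2 = a^2/(8k) = 0.164^2/(8*1.64) = 0.00205
t = rho*dH*1000/dT * (term1 + term2)
t = 1022*323*1000/27.4 * (0.002928571429 + 0.00205)
t = 59980 s

59980
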